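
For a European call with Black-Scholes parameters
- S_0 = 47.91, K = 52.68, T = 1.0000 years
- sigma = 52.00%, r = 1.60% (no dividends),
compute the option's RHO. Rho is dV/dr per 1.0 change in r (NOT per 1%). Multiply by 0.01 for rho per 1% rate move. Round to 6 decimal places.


d1 = 0.1082468731; d2 = -0.4117531269
phi(d1) = 0.3966118335; exp(-qT) = 1.0000000000; exp(-rT) = 0.9841273201
N(d2) = 0.3402601903
Rho = K*T*exp(-rT)*N(d2) = 52.6800 * 1.0000 * 0.9841273201 * 0.3402601903 = 17.640391

Answer: Rho = 17.640391


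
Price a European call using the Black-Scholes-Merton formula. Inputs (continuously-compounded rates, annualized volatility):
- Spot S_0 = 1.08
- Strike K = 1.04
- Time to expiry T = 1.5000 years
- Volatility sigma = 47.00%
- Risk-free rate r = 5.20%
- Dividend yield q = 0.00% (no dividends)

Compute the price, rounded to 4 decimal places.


d1 = (ln(S/K) + (r - q + 0.5*sigma^2) * T) / (sigma * sqrt(T)) = 0.48888224
d2 = d1 - sigma * sqrt(T) = -0.08674785
exp(-rT) = 0.92496443; exp(-qT) = 1.00000000
C = S_0 * exp(-qT) * N(d1) - K * exp(-rT) * N(d2)
N(d1) = 0.68753747; N(d2) = 0.46543597
C = 1.0800 * 1.00000000 * 0.68753747 - 1.0400 * 0.92496443 * 0.46543597 = 0.2948

Answer: Price = 0.2948


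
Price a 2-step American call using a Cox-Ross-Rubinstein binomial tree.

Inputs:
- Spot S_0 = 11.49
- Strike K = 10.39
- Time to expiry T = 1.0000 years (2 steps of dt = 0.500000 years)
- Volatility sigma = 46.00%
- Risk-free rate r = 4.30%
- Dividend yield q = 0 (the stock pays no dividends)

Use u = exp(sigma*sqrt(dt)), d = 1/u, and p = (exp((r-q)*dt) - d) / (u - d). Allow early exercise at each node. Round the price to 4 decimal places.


Answer: Price = V(0,0) = 2.8006

Derivation:
dt = T/N = 0.500000
u = exp(sigma*sqrt(dt)) = 1.384403; d = 1/u = 0.722333
p = (exp((r-q)*dt) - d) / (u - d) = 0.452218
Discount per step: exp(-r*dt) = 0.978729
Stock lattice S(k, i) with i counting down-moves:
  k=0: S(0,0) = 11.4900
  k=1: S(1,0) = 15.9068; S(1,1) = 8.2996
  k=2: S(2,0) = 22.0214; S(2,1) = 11.4900; S(2,2) = 5.9951
Terminal payoffs V(N, i) = max(S_T - K, 0):
  V(2,0) = 11.631414; V(2,1) = 1.100000; V(2,2) = 0.000000
Backward induction: V(k, i) = exp(-r*dt) * [p * V(k+1, i) + (1-p) * V(k+1, i+1)]; then take max(V_cont, immediate exercise) for American.
  V(1,0) = exp(-r*dt) * [p*11.631414 + (1-p)*1.100000] = 5.737793; exercise = 5.516792; V(1,0) = max -> 5.737793
  V(1,1) = exp(-r*dt) * [p*1.100000 + (1-p)*0.000000] = 0.486859; exercise = 0.000000; V(1,1) = max -> 0.486859
  V(0,0) = exp(-r*dt) * [p*5.737793 + (1-p)*0.486859] = 2.800560; exercise = 1.100000; V(0,0) = max -> 2.800560


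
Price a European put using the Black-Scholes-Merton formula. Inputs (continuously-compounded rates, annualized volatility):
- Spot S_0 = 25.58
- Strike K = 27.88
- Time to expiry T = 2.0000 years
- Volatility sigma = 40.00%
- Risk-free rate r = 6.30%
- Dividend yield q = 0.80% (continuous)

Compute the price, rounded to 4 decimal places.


Answer: Price = 5.2476

Derivation:
d1 = (ln(S/K) + (r - q + 0.5*sigma^2) * T) / (sigma * sqrt(T)) = 0.32509448
d2 = d1 - sigma * sqrt(T) = -0.24059094
exp(-rT) = 0.88161485; exp(-qT) = 0.98412732
P = K * exp(-rT) * N(-d2) - S_0 * exp(-qT) * N(-d1)
N(-d1) = 0.37255478; N(-d2) = 0.59506391
P = 27.8800 * 0.88161485 * 0.59506391 - 25.5800 * 0.98412732 * 0.37255478 = 5.2476


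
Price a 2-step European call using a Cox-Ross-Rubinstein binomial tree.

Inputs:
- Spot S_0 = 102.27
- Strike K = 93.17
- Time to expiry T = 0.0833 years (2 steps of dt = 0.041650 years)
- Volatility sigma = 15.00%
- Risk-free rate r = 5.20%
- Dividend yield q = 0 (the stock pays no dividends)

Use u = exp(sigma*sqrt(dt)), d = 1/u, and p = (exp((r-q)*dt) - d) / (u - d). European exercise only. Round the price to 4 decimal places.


dt = T/N = 0.041650
u = exp(sigma*sqrt(dt)) = 1.031086; d = 1/u = 0.969851
p = (exp((r-q)*dt) - d) / (u - d) = 0.527755
Discount per step: exp(-r*dt) = 0.997837
Stock lattice S(k, i) with i counting down-moves:
  k=0: S(0,0) = 102.2700
  k=1: S(1,0) = 105.4492; S(1,1) = 99.1867
  k=2: S(2,0) = 108.7271; S(2,1) = 102.2700; S(2,2) = 96.1963
Terminal payoffs V(N, i) = max(S_T - K, 0):
  V(2,0) = 15.557132; V(2,1) = 9.100000; V(2,2) = 3.026347
Backward induction: V(k, i) = exp(-r*dt) * [p * V(k+1, i) + (1-p) * V(k+1, i+1)].
  V(1,0) = exp(-r*dt) * [p*15.557132 + (1-p)*9.100000] = 12.480722
  V(1,1) = exp(-r*dt) * [p*9.100000 + (1-p)*3.026347] = 6.218264
  V(0,0) = exp(-r*dt) * [p*12.480722 + (1-p)*6.218264] = 9.502702

Answer: Price = V(0,0) = 9.5027


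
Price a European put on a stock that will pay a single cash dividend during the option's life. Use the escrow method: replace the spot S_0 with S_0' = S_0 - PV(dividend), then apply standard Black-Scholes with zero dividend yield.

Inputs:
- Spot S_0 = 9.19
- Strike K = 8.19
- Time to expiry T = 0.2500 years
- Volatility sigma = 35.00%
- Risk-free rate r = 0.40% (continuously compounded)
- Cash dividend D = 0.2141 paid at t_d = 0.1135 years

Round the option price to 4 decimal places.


PV(D) = D * exp(-r * t_d) = 0.2141 * 0.99954610 = 0.21400282
S_0' = S_0 - PV(D) = 9.1900 - 0.21400282 = 8.97599718
d1 = (ln(S_0'/K) + (r + sigma^2/2)*T) / (sigma*sqrt(T)) = 0.61687221
d2 = d1 - sigma*sqrt(T) = 0.44187221
exp(-rT) = 0.99900050
N(-d1) = 0.26865951; N(-d2) = 0.32929084
P = K * exp(-rT) * N(-d2) - S_0' * N(-d1) = 8.1900 * 0.99900050 * 0.32929084 - 8.97599718 * 0.26865951 = 0.2827

Answer: Price = 0.2827


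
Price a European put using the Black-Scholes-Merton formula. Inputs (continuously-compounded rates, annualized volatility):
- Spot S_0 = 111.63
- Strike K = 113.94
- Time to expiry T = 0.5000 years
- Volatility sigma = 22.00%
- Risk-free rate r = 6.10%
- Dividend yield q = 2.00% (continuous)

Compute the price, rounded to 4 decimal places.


Answer: Price = 6.8510

Derivation:
d1 = (ln(S/K) + (r - q + 0.5*sigma^2) * T) / (sigma * sqrt(T)) = 0.07789641
d2 = d1 - sigma * sqrt(T) = -0.07766709
exp(-rT) = 0.96996043; exp(-qT) = 0.99004983
P = K * exp(-rT) * N(-d2) - S_0 * exp(-qT) * N(-d1)
N(-d1) = 0.46895523; N(-d2) = 0.53095356
P = 113.9400 * 0.96996043 * 0.53095356 - 111.6300 * 0.99004983 * 0.46895523 = 6.8510


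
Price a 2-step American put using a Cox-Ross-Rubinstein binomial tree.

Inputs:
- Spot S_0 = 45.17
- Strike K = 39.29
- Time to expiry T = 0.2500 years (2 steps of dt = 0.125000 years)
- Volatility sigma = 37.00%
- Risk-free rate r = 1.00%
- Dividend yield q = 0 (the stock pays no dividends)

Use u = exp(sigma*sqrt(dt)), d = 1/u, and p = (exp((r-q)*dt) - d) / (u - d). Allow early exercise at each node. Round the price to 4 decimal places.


dt = T/N = 0.125000
u = exp(sigma*sqrt(dt)) = 1.139757; d = 1/u = 0.877380
p = (exp((r-q)*dt) - d) / (u - d) = 0.472110
Discount per step: exp(-r*dt) = 0.998751
Stock lattice S(k, i) with i counting down-moves:
  k=0: S(0,0) = 45.1700
  k=1: S(1,0) = 51.4828; S(1,1) = 39.6313
  k=2: S(2,0) = 58.6779; S(2,1) = 45.1700; S(2,2) = 34.7717
Terminal payoffs V(N, i) = max(K - S_T, 0):
  V(2,0) = 0.000000; V(2,1) = 0.000000; V(2,2) = 4.518307
Backward induction: V(k, i) = exp(-r*dt) * [p * V(k+1, i) + (1-p) * V(k+1, i+1)]; then take max(V_cont, immediate exercise) for American.
  V(1,0) = exp(-r*dt) * [p*0.000000 + (1-p)*0.000000] = 0.000000; exercise = 0.000000; V(1,0) = max -> 0.000000
  V(1,1) = exp(-r*dt) * [p*0.000000 + (1-p)*4.518307] = 2.382189; exercise = 0.000000; V(1,1) = max -> 2.382189
  V(0,0) = exp(-r*dt) * [p*0.000000 + (1-p)*2.382189] = 1.255963; exercise = 0.000000; V(0,0) = max -> 1.255963

Answer: Price = V(0,0) = 1.2560


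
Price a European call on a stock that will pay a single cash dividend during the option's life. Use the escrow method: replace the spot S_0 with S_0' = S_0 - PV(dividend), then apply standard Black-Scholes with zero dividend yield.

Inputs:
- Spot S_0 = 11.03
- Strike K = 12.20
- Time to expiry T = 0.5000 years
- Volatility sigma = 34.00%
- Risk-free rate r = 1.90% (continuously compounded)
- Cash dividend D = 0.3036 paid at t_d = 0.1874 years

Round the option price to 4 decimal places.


Answer: Price = 0.5432

Derivation:
PV(D) = D * exp(-r * t_d) = 0.3036 * 0.99644573 = 0.30252092
S_0' = S_0 - PV(D) = 11.0300 - 0.30252092 = 10.72747908
d1 = (ln(S_0'/K) + (r + sigma^2/2)*T) / (sigma*sqrt(T)) = -0.37529636
d2 = d1 - sigma*sqrt(T) = -0.61571267
exp(-rT) = 0.99054498
N(d1) = 0.35372004; N(d2) = 0.26904209
C = S_0' * N(d1) - K * exp(-rT) * N(d2) = 10.72747908 * 0.35372004 - 12.2000 * 0.99054498 * 0.26904209 = 0.5432


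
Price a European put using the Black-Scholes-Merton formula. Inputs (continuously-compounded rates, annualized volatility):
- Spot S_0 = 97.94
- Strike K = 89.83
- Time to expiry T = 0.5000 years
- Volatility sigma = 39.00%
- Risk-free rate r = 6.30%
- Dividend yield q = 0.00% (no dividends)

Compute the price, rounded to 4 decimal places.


d1 = (ln(S/K) + (r - q + 0.5*sigma^2) * T) / (sigma * sqrt(T)) = 0.56554419
d2 = d1 - sigma * sqrt(T) = 0.28977254
exp(-rT) = 0.96899096; exp(-qT) = 1.00000000
P = K * exp(-rT) * N(-d2) - S_0 * exp(-qT) * N(-d1)
N(-d1) = 0.28585184; N(-d2) = 0.38599513
P = 89.8300 * 0.96899096 * 0.38599513 - 97.9400 * 1.00000000 * 0.28585184 = 5.6024

Answer: Price = 5.6024


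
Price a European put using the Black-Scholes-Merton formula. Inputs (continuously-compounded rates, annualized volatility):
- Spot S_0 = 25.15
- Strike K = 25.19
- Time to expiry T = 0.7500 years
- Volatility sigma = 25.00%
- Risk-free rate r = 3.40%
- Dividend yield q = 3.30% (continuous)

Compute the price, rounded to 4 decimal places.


d1 = (ln(S/K) + (r - q + 0.5*sigma^2) * T) / (sigma * sqrt(T)) = 0.10437711
d2 = d1 - sigma * sqrt(T) = -0.11212925
exp(-rT) = 0.97482238; exp(-qT) = 0.97555377
P = K * exp(-rT) * N(-d2) - S_0 * exp(-qT) * N(-d1)
N(-d1) = 0.45843505; N(-d2) = 0.54463954
P = 25.1900 * 0.97482238 * 0.54463954 - 25.1500 * 0.97555377 * 0.45843505 = 2.1263

Answer: Price = 2.1263


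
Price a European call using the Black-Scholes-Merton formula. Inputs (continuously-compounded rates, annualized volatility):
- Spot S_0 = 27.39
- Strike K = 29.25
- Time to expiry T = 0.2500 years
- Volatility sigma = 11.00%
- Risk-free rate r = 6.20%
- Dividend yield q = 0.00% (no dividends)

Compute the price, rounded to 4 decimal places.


Answer: Price = 0.1515

Derivation:
d1 = (ln(S/K) + (r - q + 0.5*sigma^2) * T) / (sigma * sqrt(T)) = -0.88525619
d2 = d1 - sigma * sqrt(T) = -0.94025619
exp(-rT) = 0.98461951; exp(-qT) = 1.00000000
C = S_0 * exp(-qT) * N(d1) - K * exp(-rT) * N(d2)
N(d1) = 0.18800924; N(d2) = 0.17354308
C = 27.3900 * 1.00000000 * 0.18800924 - 29.2500 * 0.98461951 * 0.17354308 = 0.1515


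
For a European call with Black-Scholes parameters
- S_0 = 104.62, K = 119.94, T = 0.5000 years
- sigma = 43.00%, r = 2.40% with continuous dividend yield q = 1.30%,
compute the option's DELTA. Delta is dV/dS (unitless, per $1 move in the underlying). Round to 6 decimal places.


Answer: Delta = 0.387469

Derivation:
d1 = -0.2793298053; d2 = -0.5833857212
phi(d1) = 0.3836781982; exp(-qT) = 0.9935210793; exp(-rT) = 0.9880717129
N(d1) = 0.3899958674
Delta = exp(-qT) * N(d1) = 0.9935210793 * 0.3899958674 = 0.387469


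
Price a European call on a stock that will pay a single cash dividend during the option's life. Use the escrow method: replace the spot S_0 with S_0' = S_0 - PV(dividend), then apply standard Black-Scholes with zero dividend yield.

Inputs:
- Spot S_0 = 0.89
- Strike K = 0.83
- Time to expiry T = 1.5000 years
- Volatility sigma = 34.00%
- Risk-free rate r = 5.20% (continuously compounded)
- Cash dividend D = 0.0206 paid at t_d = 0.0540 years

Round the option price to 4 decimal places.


Answer: Price = 0.1918

Derivation:
PV(D) = D * exp(-r * t_d) = 0.0206 * 0.99719594 = 0.02054224
S_0' = S_0 - PV(D) = 0.8900 - 0.02054224 = 0.86945776
d1 = (ln(S_0'/K) + (r + sigma^2/2)*T) / (sigma*sqrt(T)) = 0.50705412
d2 = d1 - sigma*sqrt(T) = 0.09064086
exp(-rT) = 0.92496443
N(d1) = 0.69394158; N(d2) = 0.53611102
C = S_0' * N(d1) - K * exp(-rT) * N(d2) = 0.86945776 * 0.69394158 - 0.8300 * 0.92496443 * 0.53611102 = 0.1918


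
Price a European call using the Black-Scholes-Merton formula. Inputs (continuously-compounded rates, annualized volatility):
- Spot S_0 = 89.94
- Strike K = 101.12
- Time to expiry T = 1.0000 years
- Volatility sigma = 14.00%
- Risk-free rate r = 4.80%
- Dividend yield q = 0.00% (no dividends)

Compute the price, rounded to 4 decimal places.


d1 = (ln(S/K) + (r - q + 0.5*sigma^2) * T) / (sigma * sqrt(T)) = -0.42403678
d2 = d1 - sigma * sqrt(T) = -0.56403678
exp(-rT) = 0.95313379; exp(-qT) = 1.00000000
C = S_0 * exp(-qT) * N(d1) - K * exp(-rT) * N(d2)
N(d1) = 0.33576950; N(d2) = 0.28636455
C = 89.9400 * 1.00000000 * 0.33576950 - 101.1200 * 0.95313379 * 0.28636455 = 2.5990

Answer: Price = 2.5990


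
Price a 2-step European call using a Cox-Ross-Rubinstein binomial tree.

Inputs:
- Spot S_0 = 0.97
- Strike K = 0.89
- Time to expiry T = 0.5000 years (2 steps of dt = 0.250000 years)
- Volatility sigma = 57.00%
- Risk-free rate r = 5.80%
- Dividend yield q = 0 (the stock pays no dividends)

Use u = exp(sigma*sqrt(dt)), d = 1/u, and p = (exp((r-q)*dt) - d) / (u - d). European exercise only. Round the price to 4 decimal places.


Answer: Price = V(0,0) = 0.2041

Derivation:
dt = T/N = 0.250000
u = exp(sigma*sqrt(dt)) = 1.329762; d = 1/u = 0.752014
p = (exp((r-q)*dt) - d) / (u - d) = 0.454509
Discount per step: exp(-r*dt) = 0.985605
Stock lattice S(k, i) with i counting down-moves:
  k=0: S(0,0) = 0.9700
  k=1: S(1,0) = 1.2899; S(1,1) = 0.7295
  k=2: S(2,0) = 1.7152; S(2,1) = 0.9700; S(2,2) = 0.5486
Terminal payoffs V(N, i) = max(S_T - K, 0):
  V(2,0) = 0.825219; V(2,1) = 0.080000; V(2,2) = 0.000000
Backward induction: V(k, i) = exp(-r*dt) * [p * V(k+1, i) + (1-p) * V(k+1, i+1)].
  V(1,0) = exp(-r*dt) * [p*0.825219 + (1-p)*0.080000] = 0.412681
  V(1,1) = exp(-r*dt) * [p*0.080000 + (1-p)*0.000000] = 0.035837
  V(0,0) = exp(-r*dt) * [p*0.412681 + (1-p)*0.035837] = 0.204135


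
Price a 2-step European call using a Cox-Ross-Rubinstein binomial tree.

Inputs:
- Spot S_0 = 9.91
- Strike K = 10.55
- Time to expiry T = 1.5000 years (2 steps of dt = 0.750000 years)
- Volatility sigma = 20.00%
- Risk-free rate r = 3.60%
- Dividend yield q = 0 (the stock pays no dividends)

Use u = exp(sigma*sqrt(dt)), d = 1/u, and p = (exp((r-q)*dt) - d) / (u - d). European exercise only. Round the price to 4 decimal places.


dt = T/N = 0.750000
u = exp(sigma*sqrt(dt)) = 1.189110; d = 1/u = 0.840965
p = (exp((r-q)*dt) - d) / (u - d) = 0.535417
Discount per step: exp(-r*dt) = 0.973361
Stock lattice S(k, i) with i counting down-moves:
  k=0: S(0,0) = 9.9100
  k=1: S(1,0) = 11.7841; S(1,1) = 8.3340
  k=2: S(2,0) = 14.0126; S(2,1) = 9.9100; S(2,2) = 7.0086
Terminal payoffs V(N, i) = max(S_T - K, 0):
  V(2,0) = 3.462566; V(2,1) = 0.000000; V(2,2) = 0.000000
Backward induction: V(k, i) = exp(-r*dt) * [p * V(k+1, i) + (1-p) * V(k+1, i+1)].
  V(1,0) = exp(-r*dt) * [p*3.462566 + (1-p)*0.000000] = 1.804531
  V(1,1) = exp(-r*dt) * [p*0.000000 + (1-p)*0.000000] = 0.000000
  V(0,0) = exp(-r*dt) * [p*1.804531 + (1-p)*0.000000] = 0.940439

Answer: Price = V(0,0) = 0.9404


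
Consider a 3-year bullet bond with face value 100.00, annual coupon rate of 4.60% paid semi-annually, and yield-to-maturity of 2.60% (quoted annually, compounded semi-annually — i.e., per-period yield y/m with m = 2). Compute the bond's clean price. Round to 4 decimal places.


Answer: Price = 105.7362

Derivation:
Coupon per period c = face * coupon_rate / m = 2.300000
Periods per year m = 2; per-period yield y/m = 0.013000
Number of cashflows N = 6
Cashflows (t years, CF_t, discount factor 1/(1+y/m)^(m*t), PV):
  t = 0.5000: CF_t = 2.300000, DF = 0.987167, PV = 2.270484
  t = 1.0000: CF_t = 2.300000, DF = 0.974498, PV = 2.241346
  t = 1.5000: CF_t = 2.300000, DF = 0.961992, PV = 2.212583
  t = 2.0000: CF_t = 2.300000, DF = 0.949647, PV = 2.184188
  t = 2.5000: CF_t = 2.300000, DF = 0.937460, PV = 2.156158
  t = 3.0000: CF_t = 102.300000, DF = 0.925429, PV = 94.671435
Price P = sum_t PV_t = 105.736194


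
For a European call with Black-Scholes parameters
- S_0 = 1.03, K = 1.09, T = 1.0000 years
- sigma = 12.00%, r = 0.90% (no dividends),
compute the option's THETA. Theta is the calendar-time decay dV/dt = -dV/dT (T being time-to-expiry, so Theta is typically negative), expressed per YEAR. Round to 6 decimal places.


d1 = -0.3368241167; d2 = -0.4568241167
phi(d1) = 0.3769420654; exp(-qT) = 1.0000000000; exp(-rT) = 0.9910403788
Theta = -S*exp(-qT)*phi(d1)*sigma/(2*sqrt(T)) - r*K*exp(-rT)*N(d2) + q*S*exp(-qT)*N(d1)
N(d1) = 0.3681247459; N(d2) = 0.3238987350; sqrt(T) = 1.0000000000
Term 1 = -1.0300 * 1.0000000000 * 0.3769420654 * 0.1200 / (2 * 1.0000000000) = -0.0232950196
Term 2 = -0.0090 * 1.0900 * 0.9910403788 * 0.3238987350 = -0.0031489779
Term 3 = 0 (no dividend yield, q = 0)
Theta = -0.0232950196 + (-0.0031489779) + (0.0000000000) = -0.026444

Answer: Theta = -0.026444


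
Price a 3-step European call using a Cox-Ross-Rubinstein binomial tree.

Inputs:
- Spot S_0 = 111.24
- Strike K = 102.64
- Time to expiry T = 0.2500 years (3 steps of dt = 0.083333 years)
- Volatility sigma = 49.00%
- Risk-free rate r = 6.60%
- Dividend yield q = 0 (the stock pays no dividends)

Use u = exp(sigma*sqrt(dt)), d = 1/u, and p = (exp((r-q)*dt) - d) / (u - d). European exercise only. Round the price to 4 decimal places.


dt = T/N = 0.083333
u = exp(sigma*sqrt(dt)) = 1.151944; d = 1/u = 0.868098
p = (exp((r-q)*dt) - d) / (u - d) = 0.484126
Discount per step: exp(-r*dt) = 0.994515
Stock lattice S(k, i) with i counting down-moves:
  k=0: S(0,0) = 111.2400
  k=1: S(1,0) = 128.1422; S(1,1) = 96.5672
  k=2: S(2,0) = 147.6127; S(2,1) = 111.2400; S(2,2) = 83.8298
  k=3: S(3,0) = 170.0415; S(3,1) = 128.1422; S(3,2) = 96.5672; S(3,3) = 72.7725
Terminal payoffs V(N, i) = max(S_T - K, 0):
  V(3,0) = 67.401492; V(3,1) = 25.502233; V(3,2) = 0.000000; V(3,3) = 0.000000
Backward induction: V(k, i) = exp(-r*dt) * [p * V(k+1, i) + (1-p) * V(k+1, i+1)].
  V(2,0) = exp(-r*dt) * [p*67.401492 + (1-p)*25.502233] = 45.535628
  V(2,1) = exp(-r*dt) * [p*25.502233 + (1-p)*0.000000] = 12.278582
  V(2,2) = exp(-r*dt) * [p*0.000000 + (1-p)*0.000000] = 0.000000
  V(1,0) = exp(-r*dt) * [p*45.535628 + (1-p)*12.278582] = 28.223533
  V(1,1) = exp(-r*dt) * [p*12.278582 + (1-p)*0.000000] = 5.911779
  V(0,0) = exp(-r*dt) * [p*28.223533 + (1-p)*5.911779] = 16.621813

Answer: Price = V(0,0) = 16.6218


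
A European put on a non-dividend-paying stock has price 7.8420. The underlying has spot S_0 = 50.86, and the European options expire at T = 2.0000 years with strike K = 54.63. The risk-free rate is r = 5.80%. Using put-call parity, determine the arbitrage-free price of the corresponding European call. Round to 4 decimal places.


Answer: Call price = 10.0553

Derivation:
Put-call parity: C - P = S_0 * exp(-qT) - K * exp(-rT).
S_0 * exp(-qT) = 50.8600 * 1.00000000 = 50.86000000
K * exp(-rT) = 54.6300 * 0.89047522 = 48.64666145
C = P + S*exp(-qT) - K*exp(-rT)
C = 7.8420 + 50.86000000 - 48.64666145 = 10.0553


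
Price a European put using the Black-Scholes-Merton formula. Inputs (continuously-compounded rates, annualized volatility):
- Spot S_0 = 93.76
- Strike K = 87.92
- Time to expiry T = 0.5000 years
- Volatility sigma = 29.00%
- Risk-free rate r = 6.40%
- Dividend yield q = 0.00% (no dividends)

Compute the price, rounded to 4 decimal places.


Answer: Price = 3.7886

Derivation:
d1 = (ln(S/K) + (r - q + 0.5*sigma^2) * T) / (sigma * sqrt(T)) = 0.57220064
d2 = d1 - sigma * sqrt(T) = 0.36713967
exp(-rT) = 0.96850658; exp(-qT) = 1.00000000
P = K * exp(-rT) * N(-d2) - S_0 * exp(-qT) * N(-d1)
N(-d1) = 0.28359303; N(-d2) = 0.35675742
P = 87.9200 * 0.96850658 * 0.35675742 - 93.7600 * 1.00000000 * 0.28359303 = 3.7886


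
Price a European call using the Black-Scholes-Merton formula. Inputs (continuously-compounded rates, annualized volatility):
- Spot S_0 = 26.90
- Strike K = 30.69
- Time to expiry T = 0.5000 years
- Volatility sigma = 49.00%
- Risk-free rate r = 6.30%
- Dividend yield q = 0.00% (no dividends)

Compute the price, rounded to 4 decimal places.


d1 = (ln(S/K) + (r - q + 0.5*sigma^2) * T) / (sigma * sqrt(T)) = -0.11627024
d2 = d1 - sigma * sqrt(T) = -0.46275256
exp(-rT) = 0.96899096; exp(-qT) = 1.00000000
C = S_0 * exp(-qT) * N(d1) - K * exp(-rT) * N(d2)
N(d1) = 0.45371919; N(d2) = 0.32177087
C = 26.9000 * 1.00000000 * 0.45371919 - 30.6900 * 0.96899096 * 0.32177087 = 2.6361

Answer: Price = 2.6361


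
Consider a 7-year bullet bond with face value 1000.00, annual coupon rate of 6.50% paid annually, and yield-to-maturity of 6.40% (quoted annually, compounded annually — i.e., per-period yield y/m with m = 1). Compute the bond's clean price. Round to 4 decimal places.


Coupon per period c = face * coupon_rate / m = 65.000000
Periods per year m = 1; per-period yield y/m = 0.064000
Number of cashflows N = 7
Cashflows (t years, CF_t, discount factor 1/(1+y/m)^(m*t), PV):
  t = 1.0000: CF_t = 65.000000, DF = 0.939850, PV = 61.090226
  t = 2.0000: CF_t = 65.000000, DF = 0.883317, PV = 57.415626
  t = 3.0000: CF_t = 65.000000, DF = 0.830185, PV = 53.962054
  t = 4.0000: CF_t = 65.000000, DF = 0.780249, PV = 50.716216
  t = 5.0000: CF_t = 65.000000, DF = 0.733317, PV = 47.665617
  t = 6.0000: CF_t = 65.000000, DF = 0.689208, PV = 44.798512
  t = 7.0000: CF_t = 1065.000000, DF = 0.647752, PV = 689.855629
Price P = sum_t PV_t = 1005.503879

Answer: Price = 1005.5039


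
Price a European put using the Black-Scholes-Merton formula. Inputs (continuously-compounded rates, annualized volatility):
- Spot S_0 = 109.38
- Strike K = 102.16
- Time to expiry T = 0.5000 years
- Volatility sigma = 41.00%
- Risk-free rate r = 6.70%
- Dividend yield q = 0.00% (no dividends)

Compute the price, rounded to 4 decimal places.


d1 = (ln(S/K) + (r - q + 0.5*sigma^2) * T) / (sigma * sqrt(T)) = 0.49605385
d2 = d1 - sigma * sqrt(T) = 0.20614007
exp(-rT) = 0.96705491; exp(-qT) = 1.00000000
P = K * exp(-rT) * N(-d2) - S_0 * exp(-qT) * N(-d1)
N(-d1) = 0.30992821; N(-d2) = 0.41834075
P = 102.1600 * 0.96705491 * 0.41834075 - 109.3800 * 1.00000000 * 0.30992821 = 7.4297

Answer: Price = 7.4297


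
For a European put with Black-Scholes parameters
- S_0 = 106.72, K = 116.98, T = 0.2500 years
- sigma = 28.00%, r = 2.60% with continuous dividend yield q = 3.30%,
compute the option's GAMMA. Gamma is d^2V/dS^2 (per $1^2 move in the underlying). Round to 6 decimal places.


Answer: Gamma = 0.022144

Derivation:
d1 = -0.5981742703; d2 = -0.7381742703
phi(d1) = 0.3335892737; exp(-qT) = 0.9917839379; exp(-rT) = 0.9935210793
Gamma = exp(-qT) * phi(d1) / (S * sigma * sqrt(T)) = 0.9917839379 * 0.3335892737 / (106.7200 * 0.2800 * 0.5000000000) = 0.022144


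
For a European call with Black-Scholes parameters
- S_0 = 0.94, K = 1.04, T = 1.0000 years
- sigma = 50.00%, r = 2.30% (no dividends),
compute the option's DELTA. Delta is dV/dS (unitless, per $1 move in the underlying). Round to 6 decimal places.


Answer: Delta = 0.537369

Derivation:
d1 = 0.0938077663; d2 = -0.4061922337
phi(d1) = 0.3971908109; exp(-qT) = 1.0000000000; exp(-rT) = 0.9772624838
N(d1) = 0.5373690688
Delta = exp(-qT) * N(d1) = 1.0000000000 * 0.5373690688 = 0.537369


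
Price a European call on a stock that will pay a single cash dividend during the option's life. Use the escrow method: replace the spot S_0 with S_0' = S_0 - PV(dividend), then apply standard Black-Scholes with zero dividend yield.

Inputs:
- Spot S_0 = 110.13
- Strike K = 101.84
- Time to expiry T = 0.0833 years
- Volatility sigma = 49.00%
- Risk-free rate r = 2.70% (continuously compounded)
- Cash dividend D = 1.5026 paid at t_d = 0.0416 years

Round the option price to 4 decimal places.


Answer: Price = 10.0822

Derivation:
PV(D) = D * exp(-r * t_d) = 1.5026 * 0.99887743 = 1.50091323
S_0' = S_0 - PV(D) = 110.1300 - 1.50091323 = 108.62908677
d1 = (ln(S_0'/K) + (r + sigma^2/2)*T) / (sigma*sqrt(T)) = 0.54295111
d2 = d1 - sigma*sqrt(T) = 0.40152859
exp(-rT) = 0.99775343
N(d1) = 0.70641827; N(d2) = 0.65598450
C = S_0' * N(d1) - K * exp(-rT) * N(d2) = 108.62908677 * 0.70641827 - 101.8400 * 0.99775343 * 0.65598450 = 10.0822


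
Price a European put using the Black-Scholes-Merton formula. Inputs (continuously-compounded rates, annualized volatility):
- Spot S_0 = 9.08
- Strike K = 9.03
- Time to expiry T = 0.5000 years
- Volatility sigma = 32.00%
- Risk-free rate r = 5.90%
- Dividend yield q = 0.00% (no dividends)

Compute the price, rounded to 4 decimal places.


d1 = (ln(S/K) + (r - q + 0.5*sigma^2) * T) / (sigma * sqrt(T)) = 0.26791315
d2 = d1 - sigma * sqrt(T) = 0.04163898
exp(-rT) = 0.97093088; exp(-qT) = 1.00000000
P = K * exp(-rT) * N(-d2) - S_0 * exp(-qT) * N(-d1)
N(-d1) = 0.39438309; N(-d2) = 0.48339325
P = 9.0300 * 0.97093088 * 0.48339325 - 9.0800 * 1.00000000 * 0.39438309 = 0.6572

Answer: Price = 0.6572


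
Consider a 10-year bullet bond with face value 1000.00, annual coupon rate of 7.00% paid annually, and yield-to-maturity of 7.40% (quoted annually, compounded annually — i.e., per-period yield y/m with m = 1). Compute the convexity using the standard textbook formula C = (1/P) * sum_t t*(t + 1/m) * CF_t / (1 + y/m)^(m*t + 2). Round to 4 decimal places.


Coupon per period c = face * coupon_rate / m = 70.000000
Periods per year m = 1; per-period yield y/m = 0.074000
Number of cashflows N = 10
Cashflows (t years, CF_t, discount factor 1/(1+y/m)^(m*t), PV):
  t = 1.0000: CF_t = 70.000000, DF = 0.931099, PV = 65.176909
  t = 2.0000: CF_t = 70.000000, DF = 0.866945, PV = 60.686135
  t = 3.0000: CF_t = 70.000000, DF = 0.807211, PV = 56.504781
  t = 4.0000: CF_t = 70.000000, DF = 0.751593, PV = 52.611528
  t = 5.0000: CF_t = 70.000000, DF = 0.699808, PV = 48.986525
  t = 6.0000: CF_t = 70.000000, DF = 0.651590, PV = 45.611290
  t = 7.0000: CF_t = 70.000000, DF = 0.606694, PV = 42.468612
  t = 8.0000: CF_t = 70.000000, DF = 0.564892, PV = 39.542470
  t = 9.0000: CF_t = 70.000000, DF = 0.525971, PV = 36.817942
  t = 10.0000: CF_t = 1070.000000, DF = 0.489731, PV = 524.011676
Price P = sum_t PV_t = 972.417867
Convexity numerator sum_t t*(t + 1/m) * CF_t / (1+y/m)^(m*t + 2):
  t = 1.0000: term = 113.009562
  t = 2.0000: term = 315.669168
  t = 3.0000: term = 587.838301
  t = 4.0000: term = 912.225793
  t = 5.0000: term = 1274.058370
  t = 6.0000: term = 1660.783722
  t = 7.0000: term = 2061.804745
  t = 8.0000: term = 2468.241913
  t = 9.0000: term = 2872.721035
  t = 10.0000: term = 49971.810739
Convexity = (1/P) * sum = 62238.163347 / 972.417867 = 64.003517

Answer: Convexity = 64.0035


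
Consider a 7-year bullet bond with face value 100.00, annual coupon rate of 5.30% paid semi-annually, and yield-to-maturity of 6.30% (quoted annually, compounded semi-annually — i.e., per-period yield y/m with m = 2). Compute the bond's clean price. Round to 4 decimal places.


Coupon per period c = face * coupon_rate / m = 2.650000
Periods per year m = 2; per-period yield y/m = 0.031500
Number of cashflows N = 14
Cashflows (t years, CF_t, discount factor 1/(1+y/m)^(m*t), PV):
  t = 0.5000: CF_t = 2.650000, DF = 0.969462, PV = 2.569074
  t = 1.0000: CF_t = 2.650000, DF = 0.939856, PV = 2.490620
  t = 1.5000: CF_t = 2.650000, DF = 0.911155, PV = 2.414561
  t = 2.0000: CF_t = 2.650000, DF = 0.883330, PV = 2.340825
  t = 2.5000: CF_t = 2.650000, DF = 0.856355, PV = 2.269341
  t = 3.0000: CF_t = 2.650000, DF = 0.830204, PV = 2.200040
  t = 3.5000: CF_t = 2.650000, DF = 0.804851, PV = 2.132855
  t = 4.0000: CF_t = 2.650000, DF = 0.780272, PV = 2.067721
  t = 4.5000: CF_t = 2.650000, DF = 0.756444, PV = 2.004577
  t = 5.0000: CF_t = 2.650000, DF = 0.733344, PV = 1.943361
  t = 5.5000: CF_t = 2.650000, DF = 0.710949, PV = 1.884015
  t = 6.0000: CF_t = 2.650000, DF = 0.689238, PV = 1.826481
  t = 6.5000: CF_t = 2.650000, DF = 0.668190, PV = 1.770704
  t = 7.0000: CF_t = 102.650000, DF = 0.647785, PV = 66.495109
Price P = sum_t PV_t = 94.409282

Answer: Price = 94.4093


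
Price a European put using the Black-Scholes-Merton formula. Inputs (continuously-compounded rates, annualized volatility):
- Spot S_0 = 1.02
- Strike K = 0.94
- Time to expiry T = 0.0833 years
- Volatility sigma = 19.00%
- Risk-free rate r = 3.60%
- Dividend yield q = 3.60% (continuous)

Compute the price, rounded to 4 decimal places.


d1 = (ln(S/K) + (r - q + 0.5*sigma^2) * T) / (sigma * sqrt(T)) = 1.51687973
d2 = d1 - sigma * sqrt(T) = 1.46204242
exp(-rT) = 0.99700569; exp(-qT) = 0.99700569
P = K * exp(-rT) * N(-d2) - S_0 * exp(-qT) * N(-d1)
N(-d1) = 0.06464853; N(-d2) = 0.07186479
P = 0.9400 * 0.99700569 * 0.07186479 - 1.0200 * 0.99700569 * 0.06464853 = 0.0016

Answer: Price = 0.0016


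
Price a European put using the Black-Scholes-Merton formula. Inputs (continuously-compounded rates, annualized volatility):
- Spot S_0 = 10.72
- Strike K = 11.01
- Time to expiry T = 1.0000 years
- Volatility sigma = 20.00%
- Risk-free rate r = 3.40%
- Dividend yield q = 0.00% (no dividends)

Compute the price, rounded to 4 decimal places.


d1 = (ln(S/K) + (r - q + 0.5*sigma^2) * T) / (sigma * sqrt(T)) = 0.13653602
d2 = d1 - sigma * sqrt(T) = -0.06346398
exp(-rT) = 0.96657150; exp(-qT) = 1.00000000
P = K * exp(-rT) * N(-d2) - S_0 * exp(-qT) * N(-d1)
N(-d1) = 0.44569877; N(-d2) = 0.52530148
P = 11.0100 * 0.96657150 * 0.52530148 - 10.7200 * 1.00000000 * 0.44569877 = 0.8123

Answer: Price = 0.8123


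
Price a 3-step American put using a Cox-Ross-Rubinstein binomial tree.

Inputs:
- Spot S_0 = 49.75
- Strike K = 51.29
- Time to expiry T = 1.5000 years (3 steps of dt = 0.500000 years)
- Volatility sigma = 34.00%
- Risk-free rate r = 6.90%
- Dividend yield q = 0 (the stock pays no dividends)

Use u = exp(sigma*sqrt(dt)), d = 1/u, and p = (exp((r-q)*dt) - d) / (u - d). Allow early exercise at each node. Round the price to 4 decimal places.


dt = T/N = 0.500000
u = exp(sigma*sqrt(dt)) = 1.271778; d = 1/u = 0.786300
p = (exp((r-q)*dt) - d) / (u - d) = 0.512488
Discount per step: exp(-r*dt) = 0.966088
Stock lattice S(k, i) with i counting down-moves:
  k=0: S(0,0) = 49.7500
  k=1: S(1,0) = 63.2710; S(1,1) = 39.1184
  k=2: S(2,0) = 80.4667; S(2,1) = 49.7500; S(2,2) = 30.7589
  k=3: S(3,0) = 102.3358; S(3,1) = 63.2710; S(3,2) = 39.1184; S(3,3) = 24.1857
Terminal payoffs V(N, i) = max(K - S_T, 0):
  V(3,0) = 0.000000; V(3,1) = 0.000000; V(3,2) = 12.171553; V(3,3) = 27.104300
Backward induction: V(k, i) = exp(-r*dt) * [p * V(k+1, i) + (1-p) * V(k+1, i+1)]; then take max(V_cont, immediate exercise) for American.
  V(2,0) = exp(-r*dt) * [p*0.000000 + (1-p)*0.000000] = 0.000000; exercise = 0.000000; V(2,0) = max -> 0.000000
  V(2,1) = exp(-r*dt) * [p*0.000000 + (1-p)*12.171553] = 5.732556; exercise = 1.540000; V(2,1) = max -> 5.732556
  V(2,2) = exp(-r*dt) * [p*12.171553 + (1-p)*27.104300] = 18.791818; exercise = 20.531147; V(2,2) = max -> 20.531147
  V(1,0) = exp(-r*dt) * [p*0.000000 + (1-p)*5.732556] = 2.699918; exercise = 0.000000; V(1,0) = max -> 2.699918
  V(1,1) = exp(-r*dt) * [p*5.732556 + (1-p)*20.531147] = 12.507994; exercise = 12.171553; V(1,1) = max -> 12.507994
  V(0,0) = exp(-r*dt) * [p*2.699918 + (1-p)*12.507994] = 7.227765; exercise = 1.540000; V(0,0) = max -> 7.227765

Answer: Price = V(0,0) = 7.2278


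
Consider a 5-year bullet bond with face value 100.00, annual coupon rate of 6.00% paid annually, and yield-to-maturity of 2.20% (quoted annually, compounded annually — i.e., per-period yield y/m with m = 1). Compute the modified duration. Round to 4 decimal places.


Coupon per period c = face * coupon_rate / m = 6.000000
Periods per year m = 1; per-period yield y/m = 0.022000
Number of cashflows N = 5
Cashflows (t years, CF_t, discount factor 1/(1+y/m)^(m*t), PV):
  t = 1.0000: CF_t = 6.000000, DF = 0.978474, PV = 5.870841
  t = 2.0000: CF_t = 6.000000, DF = 0.957411, PV = 5.744463
  t = 3.0000: CF_t = 6.000000, DF = 0.936801, PV = 5.620806
  t = 4.0000: CF_t = 6.000000, DF = 0.916635, PV = 5.499810
  t = 5.0000: CF_t = 106.000000, DF = 0.896903, PV = 95.071728
Price P = sum_t PV_t = 117.807648
First compute Macaulay numerator sum_t t * PV_t:
  t * PV_t at t = 1.0000: 5.870841
  t * PV_t at t = 2.0000: 11.488927
  t * PV_t at t = 3.0000: 16.862417
  t * PV_t at t = 4.0000: 21.999239
  t * PV_t at t = 5.0000: 475.358639
Macaulay duration D = 531.580062 / 117.807648 = 4.512271
Modified duration = D / (1 + y/m) = 4.512271 / (1 + 0.022000) = 4.415138

Answer: Modified duration = 4.4151


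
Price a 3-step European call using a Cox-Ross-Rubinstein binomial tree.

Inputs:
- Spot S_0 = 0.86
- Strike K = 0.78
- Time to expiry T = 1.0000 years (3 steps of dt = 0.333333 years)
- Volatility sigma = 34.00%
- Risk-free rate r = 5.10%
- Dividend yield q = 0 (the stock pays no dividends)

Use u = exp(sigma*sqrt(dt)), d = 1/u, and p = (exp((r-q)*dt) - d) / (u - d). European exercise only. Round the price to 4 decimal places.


Answer: Price = V(0,0) = 0.1823

Derivation:
dt = T/N = 0.333333
u = exp(sigma*sqrt(dt)) = 1.216891; d = 1/u = 0.821766
p = (exp((r-q)*dt) - d) / (u - d) = 0.494474
Discount per step: exp(-r*dt) = 0.983144
Stock lattice S(k, i) with i counting down-moves:
  k=0: S(0,0) = 0.8600
  k=1: S(1,0) = 1.0465; S(1,1) = 0.7067
  k=2: S(2,0) = 1.2735; S(2,1) = 0.8600; S(2,2) = 0.5808
  k=3: S(3,0) = 1.5497; S(3,1) = 1.0465; S(3,2) = 0.7067; S(3,3) = 0.4772
Terminal payoffs V(N, i) = max(S_T - K, 0):
  V(3,0) = 0.769720; V(3,1) = 0.266526; V(3,2) = 0.000000; V(3,3) = 0.000000
Backward induction: V(k, i) = exp(-r*dt) * [p * V(k+1, i) + (1-p) * V(k+1, i+1)].
  V(2,0) = exp(-r*dt) * [p*0.769720 + (1-p)*0.266526] = 0.506656
  V(2,1) = exp(-r*dt) * [p*0.266526 + (1-p)*0.000000] = 0.129569
  V(2,2) = exp(-r*dt) * [p*0.000000 + (1-p)*0.000000] = 0.000000
  V(1,0) = exp(-r*dt) * [p*0.506656 + (1-p)*0.129569] = 0.310702
  V(1,1) = exp(-r*dt) * [p*0.129569 + (1-p)*0.000000] = 0.062989
  V(0,0) = exp(-r*dt) * [p*0.310702 + (1-p)*0.062989] = 0.182350


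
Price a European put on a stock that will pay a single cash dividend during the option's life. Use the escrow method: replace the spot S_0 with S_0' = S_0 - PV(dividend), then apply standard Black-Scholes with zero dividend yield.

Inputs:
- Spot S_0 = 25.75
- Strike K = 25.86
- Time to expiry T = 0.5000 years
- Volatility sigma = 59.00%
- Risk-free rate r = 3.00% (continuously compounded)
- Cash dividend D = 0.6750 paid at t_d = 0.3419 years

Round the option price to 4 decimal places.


PV(D) = D * exp(-r * t_d) = 0.6750 * 0.98979542 = 0.66811191
S_0' = S_0 - PV(D) = 25.7500 - 0.66811191 = 25.08188809
d1 = (ln(S_0'/K) + (r + sigma^2/2)*T) / (sigma*sqrt(T)) = 0.17132028
d2 = d1 - sigma*sqrt(T) = -0.24587272
exp(-rT) = 0.98511194
N(-d1) = 0.43198597; N(-d2) = 0.59710962
P = K * exp(-rT) * N(-d2) - S_0' * N(-d1) = 25.8600 * 0.98511194 * 0.59710962 - 25.08188809 * 0.43198597 = 4.3763

Answer: Price = 4.3763


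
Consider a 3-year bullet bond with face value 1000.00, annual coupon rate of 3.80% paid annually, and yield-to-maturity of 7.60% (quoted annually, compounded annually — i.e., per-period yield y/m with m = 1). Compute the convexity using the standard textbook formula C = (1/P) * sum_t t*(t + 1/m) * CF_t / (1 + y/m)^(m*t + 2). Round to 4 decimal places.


Answer: Convexity = 9.8376

Derivation:
Coupon per period c = face * coupon_rate / m = 38.000000
Periods per year m = 1; per-period yield y/m = 0.076000
Number of cashflows N = 3
Cashflows (t years, CF_t, discount factor 1/(1+y/m)^(m*t), PV):
  t = 1.0000: CF_t = 38.000000, DF = 0.929368, PV = 35.315985
  t = 2.0000: CF_t = 38.000000, DF = 0.863725, PV = 32.821548
  t = 3.0000: CF_t = 1038.000000, DF = 0.802718, PV = 833.221638
Price P = sum_t PV_t = 901.359170
Convexity numerator sum_t t*(t + 1/m) * CF_t / (1+y/m)^(m*t + 2):
  t = 1.0000: term = 61.006594
  t = 2.0000: term = 170.092734
  t = 3.0000: term = 8636.091656
Convexity = (1/P) * sum = 8867.190984 / 901.359170 = 9.837578


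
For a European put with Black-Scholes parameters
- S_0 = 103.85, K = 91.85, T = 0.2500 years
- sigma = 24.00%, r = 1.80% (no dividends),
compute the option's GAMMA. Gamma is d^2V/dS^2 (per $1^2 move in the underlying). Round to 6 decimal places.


Answer: Gamma = 0.017083

Derivation:
d1 = 1.1207561555; d2 = 1.0007561555
phi(d1) = 0.2128887153; exp(-qT) = 1.0000000000; exp(-rT) = 0.9955101098
Gamma = exp(-qT) * phi(d1) / (S * sigma * sqrt(T)) = 1.0000000000 * 0.2128887153 / (103.8500 * 0.2400 * 0.5000000000) = 0.017083


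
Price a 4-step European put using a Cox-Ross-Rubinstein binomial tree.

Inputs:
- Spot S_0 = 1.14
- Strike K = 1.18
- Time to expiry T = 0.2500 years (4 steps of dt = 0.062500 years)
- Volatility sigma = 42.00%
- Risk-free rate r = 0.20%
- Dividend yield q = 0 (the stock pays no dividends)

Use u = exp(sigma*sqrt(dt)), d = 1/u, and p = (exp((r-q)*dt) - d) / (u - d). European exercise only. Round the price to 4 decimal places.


Answer: Price = V(0,0) = 0.1183

Derivation:
dt = T/N = 0.062500
u = exp(sigma*sqrt(dt)) = 1.110711; d = 1/u = 0.900325
p = (exp((r-q)*dt) - d) / (u - d) = 0.474368
Discount per step: exp(-r*dt) = 0.999875
Stock lattice S(k, i) with i counting down-moves:
  k=0: S(0,0) = 1.1400
  k=1: S(1,0) = 1.2662; S(1,1) = 1.0264
  k=2: S(2,0) = 1.4064; S(2,1) = 1.1400; S(2,2) = 0.9241
  k=3: S(3,0) = 1.5621; S(3,1) = 1.2662; S(3,2) = 1.0264; S(3,3) = 0.8320
  k=4: S(4,0) = 1.7350; S(4,1) = 1.4064; S(4,2) = 1.1400; S(4,3) = 0.9241; S(4,4) = 0.7490
Terminal payoffs V(N, i) = max(K - S_T, 0):
  V(4,0) = 0.000000; V(4,1) = 0.000000; V(4,2) = 0.040000; V(4,3) = 0.255934; V(4,4) = 0.430967
Backward induction: V(k, i) = exp(-r*dt) * [p * V(k+1, i) + (1-p) * V(k+1, i+1)].
  V(3,0) = exp(-r*dt) * [p*0.000000 + (1-p)*0.000000] = 0.000000
  V(3,1) = exp(-r*dt) * [p*0.000000 + (1-p)*0.040000] = 0.021023
  V(3,2) = exp(-r*dt) * [p*0.040000 + (1-p)*0.255934] = 0.153483
  V(3,3) = exp(-r*dt) * [p*0.255934 + (1-p)*0.430967] = 0.347893
  V(2,0) = exp(-r*dt) * [p*0.000000 + (1-p)*0.021023] = 0.011049
  V(2,1) = exp(-r*dt) * [p*0.021023 + (1-p)*0.153483] = 0.090636
  V(2,2) = exp(-r*dt) * [p*0.153483 + (1-p)*0.347893] = 0.255639
  V(1,0) = exp(-r*dt) * [p*0.011049 + (1-p)*0.090636] = 0.052876
  V(1,1) = exp(-r*dt) * [p*0.090636 + (1-p)*0.255639] = 0.177345
  V(0,0) = exp(-r*dt) * [p*0.052876 + (1-p)*0.177345] = 0.118286


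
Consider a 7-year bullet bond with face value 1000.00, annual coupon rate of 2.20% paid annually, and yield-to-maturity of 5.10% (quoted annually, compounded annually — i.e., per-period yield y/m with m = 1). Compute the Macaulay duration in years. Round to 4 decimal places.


Coupon per period c = face * coupon_rate / m = 22.000000
Periods per year m = 1; per-period yield y/m = 0.051000
Number of cashflows N = 7
Cashflows (t years, CF_t, discount factor 1/(1+y/m)^(m*t), PV):
  t = 1.0000: CF_t = 22.000000, DF = 0.951475, PV = 20.932445
  t = 2.0000: CF_t = 22.000000, DF = 0.905304, PV = 19.916694
  t = 3.0000: CF_t = 22.000000, DF = 0.861374, PV = 18.950232
  t = 4.0000: CF_t = 22.000000, DF = 0.819576, PV = 18.030668
  t = 5.0000: CF_t = 22.000000, DF = 0.779806, PV = 17.155726
  t = 6.0000: CF_t = 22.000000, DF = 0.741965, PV = 16.323241
  t = 7.0000: CF_t = 1022.000000, DF = 0.705961, PV = 721.492604
Price P = sum_t PV_t = 832.801610
Macaulay numerator sum_t t * PV_t:
  t * PV_t at t = 1.0000: 20.932445
  t * PV_t at t = 2.0000: 39.833388
  t * PV_t at t = 3.0000: 56.850696
  t * PV_t at t = 4.0000: 72.122672
  t * PV_t at t = 5.0000: 85.778630
  t * PV_t at t = 6.0000: 97.939444
  t * PV_t at t = 7.0000: 5050.448229
Macaulay duration D = (sum_t t * PV_t) / P = 5423.905504 / 832.801610 = 6.512842

Answer: Macaulay duration = 6.5128 years


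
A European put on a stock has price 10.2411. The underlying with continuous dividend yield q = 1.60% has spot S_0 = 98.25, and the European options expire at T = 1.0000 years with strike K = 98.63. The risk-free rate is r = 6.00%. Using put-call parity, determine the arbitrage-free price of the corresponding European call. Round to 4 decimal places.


Put-call parity: C - P = S_0 * exp(-qT) - K * exp(-rT).
S_0 * exp(-qT) = 98.2500 * 0.98412732 = 96.69050920
K * exp(-rT) = 98.6300 * 0.94176453 = 92.88623595
C = P + S*exp(-qT) - K*exp(-rT)
C = 10.2411 + 96.69050920 - 92.88623595 = 14.0454

Answer: Call price = 14.0454


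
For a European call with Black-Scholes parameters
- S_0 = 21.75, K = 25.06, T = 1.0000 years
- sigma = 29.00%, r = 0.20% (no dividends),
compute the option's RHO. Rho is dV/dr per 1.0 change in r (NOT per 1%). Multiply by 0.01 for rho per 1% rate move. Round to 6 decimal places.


d1 = -0.3365834205; d2 = -0.6265834205
phi(d1) = 0.3769726153; exp(-qT) = 1.0000000000; exp(-rT) = 0.9980019987
N(d2) = 0.2654661695
Rho = K*T*exp(-rT)*N(d2) = 25.0600 * 1.0000 * 0.9980019987 * 0.2654661695 = 6.639290

Answer: Rho = 6.639290
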